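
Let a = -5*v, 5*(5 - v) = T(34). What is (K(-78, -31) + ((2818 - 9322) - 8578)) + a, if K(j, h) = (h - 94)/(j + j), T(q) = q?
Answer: -2351263/156 ≈ -15072.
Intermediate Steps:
K(j, h) = (-94 + h)/(2*j) (K(j, h) = (-94 + h)/((2*j)) = (-94 + h)*(1/(2*j)) = (-94 + h)/(2*j))
v = -9/5 (v = 5 - ⅕*34 = 5 - 34/5 = -9/5 ≈ -1.8000)
a = 9 (a = -5*(-9/5) = 9)
(K(-78, -31) + ((2818 - 9322) - 8578)) + a = ((½)*(-94 - 31)/(-78) + ((2818 - 9322) - 8578)) + 9 = ((½)*(-1/78)*(-125) + (-6504 - 8578)) + 9 = (125/156 - 15082) + 9 = -2352667/156 + 9 = -2351263/156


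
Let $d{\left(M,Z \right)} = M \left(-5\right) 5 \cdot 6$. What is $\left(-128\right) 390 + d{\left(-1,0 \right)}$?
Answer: $-49770$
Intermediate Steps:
$d{\left(M,Z \right)} = - 150 M$ ($d{\left(M,Z \right)} = - 5 M 5 \cdot 6 = - 25 M 6 = - 150 M$)
$\left(-128\right) 390 + d{\left(-1,0 \right)} = \left(-128\right) 390 - -150 = -49920 + 150 = -49770$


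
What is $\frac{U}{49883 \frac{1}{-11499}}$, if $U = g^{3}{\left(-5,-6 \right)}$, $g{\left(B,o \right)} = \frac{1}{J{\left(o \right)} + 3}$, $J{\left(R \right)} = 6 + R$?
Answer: $- \frac{3833}{448947} \approx -0.0085378$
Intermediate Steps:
$g{\left(B,o \right)} = \frac{1}{9 + o}$ ($g{\left(B,o \right)} = \frac{1}{\left(6 + o\right) + 3} = \frac{1}{9 + o}$)
$U = \frac{1}{27}$ ($U = \left(\frac{1}{9 - 6}\right)^{3} = \left(\frac{1}{3}\right)^{3} = \frac{1}{27} \approx 0.037037$)
$\frac{U}{49883 \frac{1}{-11499}} = \frac{1}{27 \frac{49883}{-11499}} = \frac{1}{27 \cdot 49883 \left(- \frac{1}{11499}\right)} = \frac{1}{27 \left(- \frac{49883}{11499}\right)} = \frac{1}{27} \left(- \frac{11499}{49883}\right) = - \frac{3833}{448947}$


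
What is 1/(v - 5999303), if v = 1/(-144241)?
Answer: -144241/865345464024 ≈ -1.6669e-7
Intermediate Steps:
v = -1/144241 ≈ -6.9328e-6
1/(v - 5999303) = 1/(-1/144241 - 5999303) = 1/(-865345464024/144241) = -144241/865345464024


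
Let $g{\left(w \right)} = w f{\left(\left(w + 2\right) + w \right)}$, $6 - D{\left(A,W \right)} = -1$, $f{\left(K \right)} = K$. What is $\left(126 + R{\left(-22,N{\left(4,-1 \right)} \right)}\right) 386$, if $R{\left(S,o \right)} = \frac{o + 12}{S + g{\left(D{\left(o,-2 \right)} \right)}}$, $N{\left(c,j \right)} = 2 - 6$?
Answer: $\frac{2190164}{45} \approx 48670.0$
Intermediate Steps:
$D{\left(A,W \right)} = 7$ ($D{\left(A,W \right)} = 6 - -1 = 6 + 1 = 7$)
$N{\left(c,j \right)} = -4$ ($N{\left(c,j \right)} = 2 - 6 = -4$)
$g{\left(w \right)} = w \left(2 + 2 w\right)$ ($g{\left(w \right)} = w \left(\left(w + 2\right) + w\right) = w \left(\left(2 + w\right) + w\right) = w \left(2 + 2 w\right)$)
$R{\left(S,o \right)} = \frac{12 + o}{112 + S}$ ($R{\left(S,o \right)} = \frac{o + 12}{S + 2 \cdot 7 \left(1 + 7\right)} = \frac{12 + o}{S + 2 \cdot 7 \cdot 8} = \frac{12 + o}{S + 112} = \frac{12 + o}{112 + S}$)
$\left(126 + R{\left(-22,N{\left(4,-1 \right)} \right)}\right) 386 = \left(126 + \frac{12 - 4}{112 - 22}\right) 386 = \left(126 + \frac{1}{90} \cdot 8\right) 386 = \left(126 + \frac{4}{45}\right) 386 = \frac{5674}{45} \cdot 386 = \frac{2190164}{45}$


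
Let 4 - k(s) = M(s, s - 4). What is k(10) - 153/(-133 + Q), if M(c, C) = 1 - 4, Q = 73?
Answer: 191/20 ≈ 9.5500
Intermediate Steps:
M(c, C) = -3
k(s) = 7 (k(s) = 4 - 1*(-3) = 4 + 3 = 7)
k(10) - 153/(-133 + Q) = 7 - 153/(-133 + 73) = 7 - 153/(-60) = 7 - 153*(-1/60) = 7 + 51/20 = 191/20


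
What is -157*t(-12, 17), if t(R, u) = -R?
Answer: -1884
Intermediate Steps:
-157*t(-12, 17) = -(-157)*(-12) = -157*12 = -1884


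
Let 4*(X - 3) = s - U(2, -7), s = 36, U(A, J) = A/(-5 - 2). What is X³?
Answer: 4826809/2744 ≈ 1759.0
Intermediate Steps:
U(A, J) = -A/7 (U(A, J) = A/(-7) = A*(-⅐) = -A/7)
X = 169/14 (X = 3 + (36 - (-1)*2/7)/4 = 3 + (36 - 1*(-2/7))/4 = 3 + (36 + 2/7)/4 = 3 + (¼)*(254/7) = 3 + 127/14 = 169/14 ≈ 12.071)
X³ = (169/14)³ = 4826809/2744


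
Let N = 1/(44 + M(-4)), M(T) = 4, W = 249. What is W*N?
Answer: 83/16 ≈ 5.1875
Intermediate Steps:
N = 1/48 (N = 1/(44 + 4) = 1/48 ≈ 0.020833)
W*N = 249*(1/48) = 83/16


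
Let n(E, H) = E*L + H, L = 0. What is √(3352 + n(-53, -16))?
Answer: 2*√834 ≈ 57.758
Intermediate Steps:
n(E, H) = H (n(E, H) = E*0 + H = 0 + H = H)
√(3352 + n(-53, -16)) = √(3352 - 16) = √3336 = 2*√834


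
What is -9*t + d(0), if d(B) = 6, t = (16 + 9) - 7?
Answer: -156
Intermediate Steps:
t = 18 (t = 25 - 7 = 18)
-9*t + d(0) = -9*18 + 6 = -162 + 6 = -156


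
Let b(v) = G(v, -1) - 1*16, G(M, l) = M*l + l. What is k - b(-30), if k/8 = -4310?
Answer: -34493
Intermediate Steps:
k = -34480 (k = 8*(-4310) = -34480)
G(M, l) = l + M*l
b(v) = -17 - v (b(v) = -(1 + v) - 1*16 = (-1 - v) - 16 = -17 - v)
k - b(-30) = -34480 - (-17 - 1*(-30)) = -34480 - (-17 + 30) = -34480 - 1*13 = -34480 - 13 = -34493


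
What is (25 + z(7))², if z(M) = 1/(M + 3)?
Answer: 63001/100 ≈ 630.01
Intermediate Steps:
z(M) = 1/(3 + M)
(25 + z(7))² = (25 + 1/(3 + 7))² = (25 + 1/10)² = (25 + ⅒)² = (251/10)² = 63001/100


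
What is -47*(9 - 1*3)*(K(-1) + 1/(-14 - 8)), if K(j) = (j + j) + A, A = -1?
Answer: 9447/11 ≈ 858.82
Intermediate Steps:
K(j) = -1 + 2*j (K(j) = (j + j) - 1 = 2*j - 1 = -1 + 2*j)
-47*(9 - 1*3)*(K(-1) + 1/(-14 - 8)) = -47*(9 - 1*3)*((-1 + 2*(-1)) + 1/(-14 - 8)) = -47*(9 - 3)*((-1 - 2) + 1/(-22)) = -282*(-3 - 1/22) = -282*(-67)/22 = -47*(-201/11) = 9447/11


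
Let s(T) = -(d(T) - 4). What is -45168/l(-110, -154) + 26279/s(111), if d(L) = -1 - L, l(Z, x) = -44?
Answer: 1598941/1276 ≈ 1253.1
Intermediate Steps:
s(T) = 5 + T (s(T) = -((-1 - T) - 4) = -(-5 - T) = 5 + T)
-45168/l(-110, -154) + 26279/s(111) = -45168/(-44) + 26279/(5 + 111) = -45168*(-1/44) + 26279/116 = 11292/11 + 26279*(1/116) = 11292/11 + 26279/116 = 1598941/1276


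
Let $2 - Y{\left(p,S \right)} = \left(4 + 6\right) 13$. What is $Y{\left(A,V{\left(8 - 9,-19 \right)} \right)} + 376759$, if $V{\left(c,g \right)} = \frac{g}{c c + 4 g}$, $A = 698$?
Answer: $376631$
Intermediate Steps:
$V{\left(c,g \right)} = \frac{g}{c^{2} + 4 g}$
$Y{\left(p,S \right)} = -128$ ($Y{\left(p,S \right)} = 2 - \left(4 + 6\right) 13 = 2 - 10 \cdot 13 = 2 - 130 = -128$)
$Y{\left(A,V{\left(8 - 9,-19 \right)} \right)} + 376759 = -128 + 376759 = 376631$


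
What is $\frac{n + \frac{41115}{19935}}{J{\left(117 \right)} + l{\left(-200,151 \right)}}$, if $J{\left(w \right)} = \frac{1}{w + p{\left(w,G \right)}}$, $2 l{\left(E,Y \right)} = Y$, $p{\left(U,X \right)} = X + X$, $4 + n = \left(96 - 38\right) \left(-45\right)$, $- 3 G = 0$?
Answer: $- \frac{270758670}{7827367} \approx -34.591$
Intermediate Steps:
$G = 0$ ($G = \left(- \frac{1}{3}\right) 0 = 0$)
$n = -2614$ ($n = -4 + \left(96 - 38\right) \left(-45\right) = -4 + 58 \left(-45\right) = -4 - 2610 = -2614$)
$p{\left(U,X \right)} = 2 X$
$l{\left(E,Y \right)} = \frac{Y}{2}$
$J{\left(w \right)} = \frac{1}{w}$ ($J{\left(w \right)} = \frac{1}{w + 2 \cdot 0} = \frac{1}{w + 0} = \frac{1}{w}$)
$\frac{n + \frac{41115}{19935}}{J{\left(117 \right)} + l{\left(-200,151 \right)}} = \frac{-2614 + \frac{41115}{19935}}{\frac{1}{117} + \frac{1}{2} \cdot 151} = \frac{-2614 + 41115 \cdot \frac{1}{19935}}{\frac{1}{117} + \frac{151}{2}} = \frac{-2614 + \frac{2741}{1329}}{\frac{17669}{234}} = \left(- \frac{3471265}{1329}\right) \frac{234}{17669} = - \frac{270758670}{7827367}$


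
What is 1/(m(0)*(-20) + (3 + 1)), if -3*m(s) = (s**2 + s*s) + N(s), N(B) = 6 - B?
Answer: 1/44 ≈ 0.022727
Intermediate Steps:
m(s) = -2 - 2*s**2/3 + s/3 (m(s) = -((s**2 + s*s) + (6 - s))/3 = -((s**2 + s**2) + (6 - s))/3 = -(2*s**2 + (6 - s))/3 = -(6 - s + 2*s**2)/3 = -2 - 2*s**2/3 + s/3)
1/(m(0)*(-20) + (3 + 1)) = 1/((-2 - 2/3*0**2 + (1/3)*0)*(-20) + (3 + 1)) = 1/((-2 - 2/3*0 + 0)*(-20) + 4) = 1/((-2 + 0 + 0)*(-20) + 4) = 1/(-2*(-20) + 4) = 1/(40 + 4) = 1/44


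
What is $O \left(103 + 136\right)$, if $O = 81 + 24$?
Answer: $25095$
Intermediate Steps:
$O = 105$
$O \left(103 + 136\right) = 105 \left(103 + 136\right) = 105 \cdot 239 = 25095$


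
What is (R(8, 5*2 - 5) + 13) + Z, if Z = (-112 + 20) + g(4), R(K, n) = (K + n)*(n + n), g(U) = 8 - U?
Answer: 55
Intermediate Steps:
R(K, n) = 2*n*(K + n) (R(K, n) = (K + n)*(2*n) = 2*n*(K + n))
Z = -88 (Z = (-112 + 20) + (8 - 1*4) = -92 + (8 - 4) = -92 + 4 = -88)
(R(8, 5*2 - 5) + 13) + Z = (2*(5*2 - 5)*(8 + (5*2 - 5)) + 13) - 88 = (2*(10 - 5)*(8 + (10 - 5)) + 13) - 88 = (2*5*(8 + 5) + 13) - 88 = (2*5*13 + 13) - 88 = (130 + 13) - 88 = 143 - 88 = 55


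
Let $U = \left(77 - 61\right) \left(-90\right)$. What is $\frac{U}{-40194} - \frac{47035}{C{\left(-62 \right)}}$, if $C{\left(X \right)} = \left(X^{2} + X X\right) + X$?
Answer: $- \frac{104419075}{17028858} \approx -6.1319$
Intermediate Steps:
$C{\left(X \right)} = X + 2 X^{2}$ ($C{\left(X \right)} = \left(X^{2} + X^{2}\right) + X = 2 X^{2} + X = X + 2 X^{2}$)
$U = -1440$ ($U = 16 \left(-90\right) = -1440$)
$\frac{U}{-40194} - \frac{47035}{C{\left(-62 \right)}} = - \frac{1440}{-40194} - \frac{47035}{\left(-62\right) \left(1 + 2 \left(-62\right)\right)} = \left(-1440\right) \left(- \frac{1}{40194}\right) - \frac{47035}{\left(-62\right) \left(1 - 124\right)} = \frac{80}{2233} - \frac{47035}{\left(-62\right) \left(-123\right)} = \frac{80}{2233} - \frac{47035}{7626} = - \frac{104419075}{17028858}$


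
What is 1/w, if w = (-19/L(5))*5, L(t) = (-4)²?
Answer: -16/95 ≈ -0.16842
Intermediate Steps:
L(t) = 16
w = -95/16 (w = (-19/16)*5 = ((1/16)*(-19))*5 = -19/16*5 = -95/16 ≈ -5.9375)
1/w = 1/(-95/16) = -16/95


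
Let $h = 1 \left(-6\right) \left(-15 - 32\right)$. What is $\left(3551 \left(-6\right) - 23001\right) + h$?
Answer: $-44025$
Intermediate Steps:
$h = 282$ ($h = \left(-6\right) \left(-47\right) = 282$)
$\left(3551 \left(-6\right) - 23001\right) + h = \left(3551 \left(-6\right) - 23001\right) + 282 = \left(-21306 - 23001\right) + 282 = -44307 + 282 = -44025$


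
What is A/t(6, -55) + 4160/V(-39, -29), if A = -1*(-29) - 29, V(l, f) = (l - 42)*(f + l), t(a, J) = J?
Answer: 1040/1377 ≈ 0.75527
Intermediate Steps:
V(l, f) = (-42 + l)*(f + l)
A = 0 (A = 29 - 29 = 0)
A/t(6, -55) + 4160/V(-39, -29) = 0/(-55) + 4160/((-39)² - 42*(-29) - 42*(-39) - 29*(-39)) = 0*(-1/55) + 4160/(1521 + 1218 + 1638 + 1131) = 0 + 4160/5508 = 0 + 4160*(1/5508) = 0 + 1040/1377 = 1040/1377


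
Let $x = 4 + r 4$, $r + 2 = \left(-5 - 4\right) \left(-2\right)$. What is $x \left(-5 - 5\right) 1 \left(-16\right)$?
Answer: $10880$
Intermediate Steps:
$r = 16$ ($r = -2 + \left(-5 - 4\right) \left(-2\right) = -2 - -18 = -2 + 18 = 16$)
$x = 68$ ($x = 4 + 16 \cdot 4 = 4 + 64 = 68$)
$x \left(-5 - 5\right) 1 \left(-16\right) = 68 \left(-5 - 5\right) 1 \left(-16\right) = 68 \left(\left(-10\right) 1\right) \left(-16\right) = 68 \left(-10\right) \left(-16\right) = \left(-680\right) \left(-16\right) = 10880$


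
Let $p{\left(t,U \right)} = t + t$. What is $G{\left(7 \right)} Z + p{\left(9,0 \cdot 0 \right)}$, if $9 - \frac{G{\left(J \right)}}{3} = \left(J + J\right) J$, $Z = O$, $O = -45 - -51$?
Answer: $-1584$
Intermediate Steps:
$p{\left(t,U \right)} = 2 t$
$O = 6$ ($O = -45 + 51 = 6$)
$Z = 6$
$G{\left(J \right)} = 27 - 6 J^{2}$ ($G{\left(J \right)} = 27 - 3 \left(J + J\right) J = 27 - 3 \cdot 2 J J = 27 - 3 \cdot 2 J^{2} = 27 - 6 J^{2}$)
$G{\left(7 \right)} Z + p{\left(9,0 \cdot 0 \right)} = \left(27 - 6 \cdot 7^{2}\right) 6 + 2 \cdot 9 = \left(27 - 294\right) 6 + 18 = \left(-267\right) 6 + 18 = -1602 + 18 = -1584$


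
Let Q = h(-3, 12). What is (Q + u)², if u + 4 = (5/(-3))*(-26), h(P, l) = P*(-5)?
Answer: 26569/9 ≈ 2952.1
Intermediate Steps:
h(P, l) = -5*P
u = 118/3 (u = -4 + (5/(-3))*(-26) = -4 + (5*(-⅓))*(-26) = -4 - 5/3*(-26) = -4 + 130/3 = 118/3 ≈ 39.333)
Q = 15 (Q = -5*(-3) = 15)
(Q + u)² = (15 + 118/3)² = (163/3)² = 26569/9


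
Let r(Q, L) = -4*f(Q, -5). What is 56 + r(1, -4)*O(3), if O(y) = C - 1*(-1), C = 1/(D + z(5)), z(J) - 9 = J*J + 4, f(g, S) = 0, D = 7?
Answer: 56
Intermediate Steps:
z(J) = 13 + J² (z(J) = 9 + (J*J + 4) = 9 + (J² + 4) = 9 + (4 + J²) = 13 + J²)
C = 1/45 (C = 1/(7 + (13 + 5²)) = 1/(7 + (13 + 25)) = 1/(7 + 38) = 1/45 ≈ 0.022222)
O(y) = 46/45 (O(y) = 1/45 - 1*(-1) = 1/45 + 1 = 46/45)
r(Q, L) = 0 (r(Q, L) = -4*0 = 0)
56 + r(1, -4)*O(3) = 56 + 0*(46/45) = 56 + 0 = 56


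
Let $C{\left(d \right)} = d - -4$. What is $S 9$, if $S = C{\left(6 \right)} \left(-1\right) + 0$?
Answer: $-90$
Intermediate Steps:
$C{\left(d \right)} = 4 + d$ ($C{\left(d \right)} = d + 4 = 4 + d$)
$S = -10$ ($S = \left(4 + 6\right) \left(-1\right) + 0 = 10 \left(-1\right) + 0 = -10 + 0 = -10$)
$S 9 = \left(-10\right) 9 = -90$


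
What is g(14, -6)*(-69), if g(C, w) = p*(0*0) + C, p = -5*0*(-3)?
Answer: -966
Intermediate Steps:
p = 0 (p = 0*(-3) = 0)
g(C, w) = C (g(C, w) = 0*(0*0) + C = 0*0 + C = 0 + C = C)
g(14, -6)*(-69) = 14*(-69) = -966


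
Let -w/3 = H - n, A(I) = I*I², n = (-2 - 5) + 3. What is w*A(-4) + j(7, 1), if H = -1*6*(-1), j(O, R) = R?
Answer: 1921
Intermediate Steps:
n = -4 (n = -7 + 3 = -4)
H = 6 (H = -6*(-1) = 6)
A(I) = I³
w = -30 (w = -3*(6 - 1*(-4)) = -3*(6 + 4) = -3*10 = -30)
w*A(-4) + j(7, 1) = -30*(-4)³ + 1 = -30*(-64) + 1 = 1920 + 1 = 1921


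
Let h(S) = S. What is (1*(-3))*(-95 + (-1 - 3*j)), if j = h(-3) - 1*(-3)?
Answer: 288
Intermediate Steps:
j = 0 (j = -3 - 1*(-3) = -3 + 3 = 0)
(1*(-3))*(-95 + (-1 - 3*j)) = (1*(-3))*(-95 + (-1 - 3*0)) = -3*(-95 + (-1 + 0)) = -3*(-95 - 1) = -3*(-96) = 288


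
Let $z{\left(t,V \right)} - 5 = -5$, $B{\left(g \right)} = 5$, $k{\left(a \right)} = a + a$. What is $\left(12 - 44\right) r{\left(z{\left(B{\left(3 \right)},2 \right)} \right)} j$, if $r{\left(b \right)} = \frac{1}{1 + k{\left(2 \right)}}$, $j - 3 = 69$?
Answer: $- \frac{2304}{5} \approx -460.8$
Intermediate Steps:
$k{\left(a \right)} = 2 a$
$z{\left(t,V \right)} = 0$ ($z{\left(t,V \right)} = 5 - 5 = 0$)
$j = 72$ ($j = 3 + 69 = 72$)
$r{\left(b \right)} = \frac{1}{5}$ ($r{\left(b \right)} = \frac{1}{1 + 2 \cdot 2} = \frac{1}{1 + 4} = \frac{1}{5}$)
$\left(12 - 44\right) r{\left(z{\left(B{\left(3 \right)},2 \right)} \right)} j = \left(12 - 44\right) \frac{1}{5} \cdot 72 = \left(-32\right) \frac{1}{5} \cdot 72 = \left(- \frac{32}{5}\right) 72 = - \frac{2304}{5}$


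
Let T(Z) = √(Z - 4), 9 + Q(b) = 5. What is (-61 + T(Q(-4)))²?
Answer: 3713 - 244*I*√2 ≈ 3713.0 - 345.07*I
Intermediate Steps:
Q(b) = -4 (Q(b) = -9 + 5 = -4)
T(Z) = √(-4 + Z)
(-61 + T(Q(-4)))² = (-61 + √(-4 - 4))² = (-61 + √(-8))² = (-61 + 2*I*√2)²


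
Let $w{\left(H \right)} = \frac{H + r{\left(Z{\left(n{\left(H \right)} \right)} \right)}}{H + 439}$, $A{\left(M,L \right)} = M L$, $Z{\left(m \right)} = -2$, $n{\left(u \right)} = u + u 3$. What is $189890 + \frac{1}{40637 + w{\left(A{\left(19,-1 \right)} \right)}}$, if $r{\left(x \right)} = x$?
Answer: $\frac{154331008730}{812739} \approx 1.8989 \cdot 10^{5}$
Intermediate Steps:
$n{\left(u \right)} = 4 u$ ($n{\left(u \right)} = u + 3 u = 4 u$)
$A{\left(M,L \right)} = L M$
$w{\left(H \right)} = \frac{-2 + H}{439 + H}$ ($w{\left(H \right)} = \frac{H - 2}{H + 439} = \frac{-2 + H}{439 + H}$)
$189890 + \frac{1}{40637 + w{\left(A{\left(19,-1 \right)} \right)}} = 189890 + \frac{1}{40637 + \frac{-2 - 19}{439 - 19}} = 189890 + \frac{1}{40637 + \frac{1}{420} \left(-21\right)} = 189890 + \frac{1}{40637 - \frac{1}{20}} = 189890 + \frac{1}{\frac{812739}{20}} = 189890 + \frac{20}{812739} = \frac{154331008730}{812739}$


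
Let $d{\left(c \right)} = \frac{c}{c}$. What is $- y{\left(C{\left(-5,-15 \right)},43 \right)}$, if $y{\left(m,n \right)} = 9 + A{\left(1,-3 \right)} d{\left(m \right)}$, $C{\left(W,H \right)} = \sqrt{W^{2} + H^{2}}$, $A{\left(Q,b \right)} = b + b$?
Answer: $-3$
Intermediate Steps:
$A{\left(Q,b \right)} = 2 b$
$d{\left(c \right)} = 1$
$C{\left(W,H \right)} = \sqrt{H^{2} + W^{2}}$
$y{\left(m,n \right)} = 3$ ($y{\left(m,n \right)} = 9 + 2 \left(-3\right) 1 = 9 - 6 = 3$)
$- y{\left(C{\left(-5,-15 \right)},43 \right)} = \left(-1\right) 3 = -3$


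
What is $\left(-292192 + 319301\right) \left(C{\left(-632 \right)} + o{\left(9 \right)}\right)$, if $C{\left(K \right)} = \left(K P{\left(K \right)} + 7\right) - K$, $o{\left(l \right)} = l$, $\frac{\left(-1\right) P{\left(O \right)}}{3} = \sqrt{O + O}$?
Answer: $17566632 + 205594656 i \sqrt{79} \approx 1.7567 \cdot 10^{7} + 1.8274 \cdot 10^{9} i$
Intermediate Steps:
$P{\left(O \right)} = - 3 \sqrt{2} \sqrt{O}$ ($P{\left(O \right)} = - 3 \sqrt{O + O} = - 3 \sqrt{2 O} = - 3 \sqrt{2} \sqrt{O}$)
$C{\left(K \right)} = 7 - K - 3 \sqrt{2} K^{\frac{3}{2}}$ ($C{\left(K \right)} = \left(K \left(- 3 \sqrt{2} \sqrt{K}\right) + 7\right) - K = \left(- 3 \sqrt{2} K^{\frac{3}{2}} + 7\right) - K = \left(7 - 3 \sqrt{2} K^{\frac{3}{2}}\right) - K = 7 - K - 3 \sqrt{2} K^{\frac{3}{2}}$)
$\left(-292192 + 319301\right) \left(C{\left(-632 \right)} + o{\left(9 \right)}\right) = \left(-292192 + 319301\right) \left(\left(7 - -632 - 3 \sqrt{2} \left(-632\right)^{\frac{3}{2}}\right) + 9\right) = 27109 \left(\left(7 + 632 - 3 \sqrt{2} \left(- 1264 i \sqrt{158}\right)\right) + 9\right) = 27109 \left(\left(7 + 632 + 7584 i \sqrt{79}\right) + 9\right) = 27109 \left(\left(639 + 7584 i \sqrt{79}\right) + 9\right) = 27109 \left(648 + 7584 i \sqrt{79}\right) = 17566632 + 205594656 i \sqrt{79}$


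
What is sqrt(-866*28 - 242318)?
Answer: I*sqrt(266566) ≈ 516.3*I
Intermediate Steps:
sqrt(-866*28 - 242318) = sqrt(-24248 - 242318) = sqrt(-266566) = I*sqrt(266566)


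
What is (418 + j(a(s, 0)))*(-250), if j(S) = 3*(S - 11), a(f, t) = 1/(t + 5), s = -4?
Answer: -96400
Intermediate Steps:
a(f, t) = 1/(5 + t)
j(S) = -33 + 3*S (j(S) = 3*(-11 + S) = -33 + 3*S)
(418 + j(a(s, 0)))*(-250) = (418 + (-33 + 3/(5 + 0)))*(-250) = (418 + (-33 + 3/5))*(-250) = (418 + (-33 + 3*(⅕)))*(-250) = (418 + (-33 + ⅗))*(-250) = (418 - 162/5)*(-250) = (1928/5)*(-250) = -96400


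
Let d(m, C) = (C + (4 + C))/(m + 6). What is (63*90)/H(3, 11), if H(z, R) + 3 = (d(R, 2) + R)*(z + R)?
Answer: 32130/893 ≈ 35.980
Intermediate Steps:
d(m, C) = (4 + 2*C)/(6 + m)
H(z, R) = -3 + (R + z)*(R + 8/(6 + R)) (H(z, R) = -3 + (2*(2 + 2)/(6 + R) + R)*(z + R) = -3 + (2*4/(6 + R) + R)*(R + z) = -3 + (8/(6 + R) + R)*(R + z) = -3 + (R + 8/(6 + R))*(R + z) = -3 + (R + z)*(R + 8/(6 + R)))
(63*90)/H(3, 11) = (63*90)/(((8*11 + 8*3 + (6 + 11)*(-3 + 11² + 11*3))/(6 + 11))) = 5670/(((88 + 24 + 17*(-3 + 121 + 33))/17)) = 5670/(((88 + 24 + 17*151)/17)) = 5670/(((88 + 24 + 2567)/17)) = 5670/(((1/17)*2679)) = 5670/(2679/17) = 5670*(17/2679) = 32130/893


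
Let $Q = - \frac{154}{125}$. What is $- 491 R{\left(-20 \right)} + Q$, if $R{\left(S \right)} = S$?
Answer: $\frac{1227346}{125} \approx 9818.8$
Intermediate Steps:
$Q = - \frac{154}{125}$ ($Q = \left(-154\right) \frac{1}{125} = - \frac{154}{125} \approx -1.232$)
$- 491 R{\left(-20 \right)} + Q = \left(-491\right) \left(-20\right) - \frac{154}{125} = 9820 - \frac{154}{125} = \frac{1227346}{125}$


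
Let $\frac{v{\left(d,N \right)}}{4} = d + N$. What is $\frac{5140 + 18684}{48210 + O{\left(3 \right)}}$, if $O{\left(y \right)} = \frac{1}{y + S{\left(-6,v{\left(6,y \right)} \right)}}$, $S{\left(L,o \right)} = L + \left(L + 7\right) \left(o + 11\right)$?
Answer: $\frac{1048256}{2121241} \approx 0.49417$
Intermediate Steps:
$v{\left(d,N \right)} = 4 N + 4 d$ ($v{\left(d,N \right)} = 4 \left(d + N\right) = 4 \left(N + d\right) = 4 N + 4 d$)
$S{\left(L,o \right)} = L + \left(7 + L\right) \left(11 + o\right)$
$O{\left(y \right)} = \frac{1}{29 + 5 y}$ ($O{\left(y \right)} = \frac{1}{y + \left(77 + 7 \left(4 y + 4 \cdot 6\right) + 12 \left(-6\right) - 6 \left(4 y + 4 \cdot 6\right)\right)} = \frac{1}{y + \left(77 + 7 \left(4 y + 24\right) - 72 - 6 \left(4 y + 24\right)\right)} = \frac{1}{y + \left(77 + 7 \left(24 + 4 y\right) - 72 - 6 \left(24 + 4 y\right)\right)} = \frac{1}{y + \left(77 + \left(168 + 28 y\right) - 72 - \left(144 + 24 y\right)\right)} = \frac{1}{y + \left(29 + 4 y\right)} = \frac{1}{29 + 5 y}$)
$\frac{5140 + 18684}{48210 + O{\left(3 \right)}} = \frac{5140 + 18684}{48210 + \frac{1}{29 + 5 \cdot 3}} = \frac{23824}{48210 + \frac{1}{29 + 15}} = \frac{23824}{48210 + \frac{1}{44}} = \frac{23824}{\frac{2121241}{44}} = 23824 \cdot \frac{44}{2121241} = \frac{1048256}{2121241}$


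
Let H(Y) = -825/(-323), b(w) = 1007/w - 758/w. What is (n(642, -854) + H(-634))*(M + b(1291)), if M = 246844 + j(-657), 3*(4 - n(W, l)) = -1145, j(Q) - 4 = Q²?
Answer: 329516318192936/1250979 ≈ 2.6341e+8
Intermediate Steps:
b(w) = 249/w
j(Q) = 4 + Q²
n(W, l) = 1157/3 (n(W, l) = 4 - ⅓*(-1145) = 4 + 1145/3 = 1157/3)
H(Y) = 825/323 (H(Y) = -825*(-1/323) = 825/323)
M = 678497 (M = 246844 + (4 + (-657)²) = 246844 + (4 + 431649) = 246844 + 431653 = 678497)
(n(642, -854) + H(-634))*(M + b(1291)) = (1157/3 + 825/323)*(678497 + 249/1291) = 376186*(678497 + 249*(1/1291))/969 = 376186*(678497 + 249/1291)/969 = (376186/969)*(875939876/1291) = 329516318192936/1250979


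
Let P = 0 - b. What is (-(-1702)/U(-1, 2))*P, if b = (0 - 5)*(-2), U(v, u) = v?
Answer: 17020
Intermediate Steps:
b = 10 (b = -5*(-2) = 10)
P = -10 (P = 0 - 1*10 = 0 - 10 = -10)
(-(-1702)/U(-1, 2))*P = -(-1702)/(-1)*(-10) = -(-1702)*(-1)*(-10) = -37*46*(-10) = -1702*(-10) = 17020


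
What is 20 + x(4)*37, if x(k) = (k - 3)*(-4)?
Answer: -128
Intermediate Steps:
x(k) = 12 - 4*k (x(k) = (-3 + k)*(-4) = 12 - 4*k)
20 + x(4)*37 = 20 + (12 - 4*4)*37 = 20 + (12 - 16)*37 = 20 - 4*37 = 20 - 148 = -128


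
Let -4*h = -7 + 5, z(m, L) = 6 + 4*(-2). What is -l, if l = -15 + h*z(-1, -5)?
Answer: 16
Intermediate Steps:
z(m, L) = -2 (z(m, L) = 6 - 8 = -2)
h = 1/2 (h = -(-7 + 5)/4 = -1/4*(-2) = 1/2 ≈ 0.50000)
l = -16 (l = -15 + (1/2)*(-2) = -15 - 1 = -16)
-l = -1*(-16) = 16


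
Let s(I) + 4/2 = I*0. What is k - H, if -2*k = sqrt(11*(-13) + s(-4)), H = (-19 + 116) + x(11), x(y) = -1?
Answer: -96 - I*sqrt(145)/2 ≈ -96.0 - 6.0208*I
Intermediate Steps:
H = 96 (H = (-19 + 116) - 1 = 97 - 1 = 96)
s(I) = -2 (s(I) = -2 + I*0 = -2 + 0 = -2)
k = -I*sqrt(145)/2 (k = -sqrt(11*(-13) - 2)/2 = -sqrt(-143 - 2)/2 = -I*sqrt(145)/2 ≈ -6.0208*I)
k - H = -I*sqrt(145)/2 - 1*96 = -I*sqrt(145)/2 - 96 = -96 - I*sqrt(145)/2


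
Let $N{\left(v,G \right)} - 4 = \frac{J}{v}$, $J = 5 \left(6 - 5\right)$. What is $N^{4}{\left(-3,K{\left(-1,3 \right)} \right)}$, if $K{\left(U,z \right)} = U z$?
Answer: $\frac{2401}{81} \approx 29.642$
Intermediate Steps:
$J = 5$ ($J = 5 \cdot 1 = 5$)
$N{\left(v,G \right)} = 4 + \frac{5}{v}$
$N^{4}{\left(-3,K{\left(-1,3 \right)} \right)} = \left(4 + \frac{5}{-3}\right)^{4} = \left(4 + 5 \left(- \frac{1}{3}\right)\right)^{4} = \left(4 - \frac{5}{3}\right)^{4} = \left(\frac{7}{3}\right)^{4} = \frac{2401}{81}$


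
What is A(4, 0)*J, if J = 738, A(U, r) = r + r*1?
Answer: 0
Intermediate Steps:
A(U, r) = 2*r (A(U, r) = r + r = 2*r)
A(4, 0)*J = (2*0)*738 = 0*738 = 0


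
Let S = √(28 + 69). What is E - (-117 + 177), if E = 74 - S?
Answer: 14 - √97 ≈ 4.1511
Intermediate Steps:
S = √97 ≈ 9.8489
E = 74 - √97 ≈ 64.151
E - (-117 + 177) = (74 - √97) - (-117 + 177) = (74 - √97) - 1*60 = (74 - √97) - 60 = 14 - √97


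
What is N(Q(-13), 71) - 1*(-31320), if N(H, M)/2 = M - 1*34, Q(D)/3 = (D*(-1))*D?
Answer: 31394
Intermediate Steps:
Q(D) = -3*D² (Q(D) = 3*((D*(-1))*D) = 3*((-D)*D) = 3*(-D²) = -3*D²)
N(H, M) = -68 + 2*M (N(H, M) = 2*(M - 1*34) = 2*(M - 34) = 2*(-34 + M) = -68 + 2*M)
N(Q(-13), 71) - 1*(-31320) = (-68 + 2*71) - 1*(-31320) = (-68 + 142) + 31320 = 74 + 31320 = 31394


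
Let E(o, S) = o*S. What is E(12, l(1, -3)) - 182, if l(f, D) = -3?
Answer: -218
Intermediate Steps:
E(o, S) = S*o
E(12, l(1, -3)) - 182 = -3*12 - 182 = -36 - 182 = -218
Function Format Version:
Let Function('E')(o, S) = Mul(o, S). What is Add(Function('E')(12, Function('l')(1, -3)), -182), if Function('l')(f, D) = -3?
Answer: -218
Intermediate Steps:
Function('E')(o, S) = Mul(S, o)
Add(Function('E')(12, Function('l')(1, -3)), -182) = Add(Mul(-3, 12), -182) = Add(-36, -182) = -218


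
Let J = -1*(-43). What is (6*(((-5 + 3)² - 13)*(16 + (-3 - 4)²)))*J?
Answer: -150930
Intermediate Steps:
J = 43
(6*(((-5 + 3)² - 13)*(16 + (-3 - 4)²)))*J = (6*(((-5 + 3)² - 13)*(16 + (-3 - 4)²)))*43 = (6*(((-2)² - 13)*(16 + (-7)²)))*43 = (6*((4 - 13)*(16 + 49)))*43 = (6*(-9*65))*43 = (6*(-585))*43 = -3510*43 = -150930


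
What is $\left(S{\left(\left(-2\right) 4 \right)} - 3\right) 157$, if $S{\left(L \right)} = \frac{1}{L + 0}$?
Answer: $- \frac{3925}{8} \approx -490.63$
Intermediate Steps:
$S{\left(L \right)} = \frac{1}{L}$
$\left(S{\left(\left(-2\right) 4 \right)} - 3\right) 157 = \left(\frac{1}{\left(-2\right) 4} - 3\right) 157 = \left(\frac{1}{-8} - 3\right) 157 = \left(- \frac{1}{8} - 3\right) 157 = \left(- \frac{25}{8}\right) 157 = - \frac{3925}{8}$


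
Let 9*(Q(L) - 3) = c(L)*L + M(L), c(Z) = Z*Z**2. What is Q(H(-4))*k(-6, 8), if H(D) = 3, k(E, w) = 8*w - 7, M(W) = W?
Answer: 703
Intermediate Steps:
k(E, w) = -7 + 8*w
c(Z) = Z**3
Q(L) = 3 + L/9 + L**4/9 (Q(L) = 3 + (L**3*L + L)/9 = 3 + (L**4 + L)/9 = 3 + (L + L**4)/9 = 3 + (L/9 + L**4/9) = 3 + L/9 + L**4/9)
Q(H(-4))*k(-6, 8) = (3 + (1/9)*3 + (1/9)*3**4)*(-7 + 8*8) = (3 + 1/3 + (1/9)*81)*(-7 + 64) = (3 + 1/3 + 9)*57 = (37/3)*57 = 703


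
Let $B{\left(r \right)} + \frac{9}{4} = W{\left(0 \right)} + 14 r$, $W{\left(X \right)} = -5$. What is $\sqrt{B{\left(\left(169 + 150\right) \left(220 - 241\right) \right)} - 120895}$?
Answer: $\frac{3 i \sqrt{95417}}{2} \approx 463.34 i$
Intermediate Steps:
$B{\left(r \right)} = - \frac{29}{4} + 14 r$ ($B{\left(r \right)} = - \frac{9}{4} + \left(-5 + 14 r\right) = - \frac{29}{4} + 14 r$)
$\sqrt{B{\left(\left(169 + 150\right) \left(220 - 241\right) \right)} - 120895} = \sqrt{\left(- \frac{29}{4} + 14 \left(169 + 150\right) \left(220 - 241\right)\right) - 120895} = \sqrt{\left(- \frac{29}{4} + 14 \cdot 319 \left(-21\right)\right) - 120895} = \sqrt{\left(- \frac{29}{4} + 14 \left(-6699\right)\right) - 120895} = \sqrt{\left(- \frac{29}{4} - 93786\right) - 120895} = \sqrt{- \frac{375173}{4} - 120895} = \sqrt{- \frac{858753}{4}} = \frac{3 i \sqrt{95417}}{2}$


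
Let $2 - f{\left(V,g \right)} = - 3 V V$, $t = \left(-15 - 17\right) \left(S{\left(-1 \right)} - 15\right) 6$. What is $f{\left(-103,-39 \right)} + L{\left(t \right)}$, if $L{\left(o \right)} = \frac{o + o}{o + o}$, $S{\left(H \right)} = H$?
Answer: $31830$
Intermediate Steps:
$t = 3072$ ($t = \left(-15 - 17\right) \left(-1 - 15\right) 6 = \left(-32\right) \left(-16\right) 6 = 512 \cdot 6 = 3072$)
$f{\left(V,g \right)} = 2 + 3 V^{2}$ ($f{\left(V,g \right)} = 2 - - 3 V V = 2 - - 3 V^{2} = 2 + 3 V^{2}$)
$L{\left(o \right)} = 1$ ($L{\left(o \right)} = \frac{2 o}{2 o} = 2 o \frac{1}{2 o} = 1$)
$f{\left(-103,-39 \right)} + L{\left(t \right)} = \left(2 + 3 \left(-103\right)^{2}\right) + 1 = \left(2 + 3 \cdot 10609\right) + 1 = \left(2 + 31827\right) + 1 = 31829 + 1 = 31830$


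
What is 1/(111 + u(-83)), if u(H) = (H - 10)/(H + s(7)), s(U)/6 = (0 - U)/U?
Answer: 89/9972 ≈ 0.0089250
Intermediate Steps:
s(U) = -6 (s(U) = 6*((0 - U)/U) = 6*((-U)/U) = 6*(-1) = -6)
u(H) = (-10 + H)/(-6 + H) (u(H) = (H - 10)/(H - 6) = (-10 + H)/(-6 + H))
1/(111 + u(-83)) = 1/(111 + (-10 - 83)/(-6 - 83)) = 1/(111 - 93/(-89)) = 1/(111 - 1/89*(-93)) = 1/(111 + 93/89) = 1/(9972/89) = 89/9972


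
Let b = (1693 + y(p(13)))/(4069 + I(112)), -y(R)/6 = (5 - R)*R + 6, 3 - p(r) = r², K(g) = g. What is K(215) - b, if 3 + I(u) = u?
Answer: 726297/4178 ≈ 173.84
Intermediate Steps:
I(u) = -3 + u
p(r) = 3 - r²
y(R) = -36 - 6*R*(5 - R) (y(R) = -6*((5 - R)*R + 6) = -6*(R*(5 - R) + 6) = -6*(6 + R*(5 - R)) = -36 - 6*R*(5 - R))
b = 171973/4178 (b = (1693 + (-36 - 30*(3 - 1*13²) + 6*(3 - 1*13²)²))/(4069 + (-3 + 112)) = (1693 + (-36 - 30*(3 - 1*169) + 6*(3 - 1*169)²))/(4069 + 109) = (1693 + (-36 - 30*(3 - 169) + 6*(3 - 169)²))/4178 = (1693 + (-36 - 30*(-166) + 6*(-166)²))*(1/4178) = (1693 + (-36 + 4980 + 6*27556))*(1/4178) = (1693 + (-36 + 4980 + 165336))*(1/4178) = (1693 + 170280)*(1/4178) = 171973*(1/4178) = 171973/4178 ≈ 41.162)
K(215) - b = 215 - 1*171973/4178 = 215 - 171973/4178 = 726297/4178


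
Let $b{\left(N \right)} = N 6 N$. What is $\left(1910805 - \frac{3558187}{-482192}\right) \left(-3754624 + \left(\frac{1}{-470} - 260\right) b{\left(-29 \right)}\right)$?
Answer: $- \frac{1097039024490024618961}{113315120} \approx -9.6813 \cdot 10^{12}$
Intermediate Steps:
$b{\left(N \right)} = 6 N^{2}$ ($b{\left(N \right)} = 6 N N = 6 N^{2}$)
$\left(1910805 - \frac{3558187}{-482192}\right) \left(-3754624 + \left(\frac{1}{-470} - 260\right) b{\left(-29 \right)}\right) = \left(1910805 - \frac{3558187}{-482192}\right) \left(-3754624 + \left(\frac{1}{-470} - 260\right) 6 \left(-29\right)^{2}\right) = \left(1910805 - - \frac{3558187}{482192}\right) \left(-3754624 + \left(- \frac{1}{470} - 260\right) 6 \cdot 841\right) = \left(1910805 + \frac{3558187}{482192}\right) \left(-3754624 - \frac{308313123}{235}\right) = \frac{921378442747 \left(-3754624 - \frac{308313123}{235}\right)}{482192} = \frac{921378442747}{482192} \left(- \frac{1190649763}{235}\right) = - \frac{1097039024490024618961}{113315120}$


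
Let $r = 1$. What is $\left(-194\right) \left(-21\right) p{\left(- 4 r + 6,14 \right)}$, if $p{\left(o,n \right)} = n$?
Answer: $57036$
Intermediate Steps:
$\left(-194\right) \left(-21\right) p{\left(- 4 r + 6,14 \right)} = \left(-194\right) \left(-21\right) 14 = 4074 \cdot 14 = 57036$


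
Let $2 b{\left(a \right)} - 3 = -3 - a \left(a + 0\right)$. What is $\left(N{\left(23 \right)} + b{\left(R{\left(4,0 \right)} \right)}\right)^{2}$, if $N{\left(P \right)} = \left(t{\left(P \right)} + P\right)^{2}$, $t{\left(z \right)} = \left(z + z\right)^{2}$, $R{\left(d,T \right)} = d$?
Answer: $20933489047969$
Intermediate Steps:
$t{\left(z \right)} = 4 z^{2}$ ($t{\left(z \right)} = \left(2 z\right)^{2} = 4 z^{2}$)
$N{\left(P \right)} = \left(P + 4 P^{2}\right)^{2}$ ($N{\left(P \right)} = \left(4 P^{2} + P\right)^{2} = \left(P + 4 P^{2}\right)^{2}$)
$b{\left(a \right)} = - \frac{a^{2}}{2}$ ($b{\left(a \right)} = \frac{3}{2} + \frac{-3 - a \left(a + 0\right)}{2} = \frac{3}{2} + \frac{-3 - a a}{2} = \frac{3}{2} + \frac{-3 - a^{2}}{2} = \frac{3}{2} - \left(\frac{3}{2} + \frac{a^{2}}{2}\right) = - \frac{a^{2}}{2}$)
$\left(N{\left(23 \right)} + b{\left(R{\left(4,0 \right)} \right)}\right)^{2} = \left(23^{2} \left(1 + 4 \cdot 23\right)^{2} - \frac{4^{2}}{2}\right)^{2} = \left(529 \left(1 + 92\right)^{2} - 8\right)^{2} = \left(529 \cdot 93^{2} - 8\right)^{2} = \left(529 \cdot 8649 - 8\right)^{2} = \left(4575321 - 8\right)^{2} = 4575313^{2} = 20933489047969$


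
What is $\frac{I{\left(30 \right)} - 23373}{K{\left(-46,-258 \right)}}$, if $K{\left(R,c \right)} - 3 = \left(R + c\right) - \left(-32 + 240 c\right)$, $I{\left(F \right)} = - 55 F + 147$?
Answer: $- \frac{24876}{61651} \approx -0.4035$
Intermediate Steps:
$I{\left(F \right)} = 147 - 55 F$
$K{\left(R,c \right)} = 35 + R - 239 c$ ($K{\left(R,c \right)} = 3 - \left(-32 - R + 239 c\right) = 3 + \left(32 + R - 239 c\right) = 35 + R - 239 c$)
$\frac{I{\left(30 \right)} - 23373}{K{\left(-46,-258 \right)}} = \frac{\left(147 - 1650\right) - 23373}{35 - 46 - -61662} = \frac{\left(147 - 1650\right) - 23373}{35 - 46 + 61662} = \frac{-1503 - 23373}{61651} = \left(-24876\right) \frac{1}{61651} = - \frac{24876}{61651}$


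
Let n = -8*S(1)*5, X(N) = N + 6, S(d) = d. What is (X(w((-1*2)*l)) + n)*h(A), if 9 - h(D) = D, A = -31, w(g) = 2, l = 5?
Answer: -1280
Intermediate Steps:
h(D) = 9 - D
X(N) = 6 + N
n = -40 (n = -8*1*5 = -8*5 = -40)
(X(w((-1*2)*l)) + n)*h(A) = ((6 + 2) - 40)*(9 - 1*(-31)) = (8 - 40)*(9 + 31) = -32*40 = -1280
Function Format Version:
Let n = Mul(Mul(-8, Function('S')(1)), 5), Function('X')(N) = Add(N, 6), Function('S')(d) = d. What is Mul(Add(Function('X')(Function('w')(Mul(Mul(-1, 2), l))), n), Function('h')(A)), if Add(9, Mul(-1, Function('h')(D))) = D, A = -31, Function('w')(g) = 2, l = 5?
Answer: -1280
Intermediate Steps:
Function('h')(D) = Add(9, Mul(-1, D))
Function('X')(N) = Add(6, N)
n = -40 (n = Mul(Mul(-8, 1), 5) = Mul(-8, 5) = -40)
Mul(Add(Function('X')(Function('w')(Mul(Mul(-1, 2), l))), n), Function('h')(A)) = Mul(Add(Add(6, 2), -40), Add(9, Mul(-1, -31))) = Mul(Add(8, -40), Add(9, 31)) = Mul(-32, 40) = -1280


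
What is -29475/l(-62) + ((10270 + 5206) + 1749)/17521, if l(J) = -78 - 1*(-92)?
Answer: -73741475/35042 ≈ -2104.4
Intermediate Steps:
l(J) = 14 (l(J) = -78 + 92 = 14)
-29475/l(-62) + ((10270 + 5206) + 1749)/17521 = -29475/14 + ((10270 + 5206) + 1749)/17521 = -29475*1/14 + (15476 + 1749)*(1/17521) = -29475/14 + 17225*(1/17521) = -29475/14 + 17225/17521 = -73741475/35042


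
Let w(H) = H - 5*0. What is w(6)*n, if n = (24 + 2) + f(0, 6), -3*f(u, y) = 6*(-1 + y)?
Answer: 96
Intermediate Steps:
f(u, y) = 2 - 2*y (f(u, y) = -2*(-1 + y) = -(-6 + 6*y)/3 = 2 - 2*y)
w(H) = H (w(H) = H + 0 = H)
n = 16 (n = (24 + 2) + (2 - 2*6) = 26 + (2 - 12) = 26 - 10 = 16)
w(6)*n = 6*16 = 96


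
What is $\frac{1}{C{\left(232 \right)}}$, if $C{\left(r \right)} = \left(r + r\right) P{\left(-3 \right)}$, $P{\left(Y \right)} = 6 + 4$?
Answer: $\frac{1}{4640} \approx 0.00021552$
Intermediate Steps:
$P{\left(Y \right)} = 10$
$C{\left(r \right)} = 20 r$ ($C{\left(r \right)} = \left(r + r\right) 10 = 2 r 10 = 20 r$)
$\frac{1}{C{\left(232 \right)}} = \frac{1}{20 \cdot 232} = \frac{1}{4640}$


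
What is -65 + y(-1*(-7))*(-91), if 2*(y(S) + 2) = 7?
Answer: -403/2 ≈ -201.50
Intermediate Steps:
y(S) = 3/2 (y(S) = -2 + (½)*7 = -2 + 7/2 = 3/2)
-65 + y(-1*(-7))*(-91) = -65 + (3/2)*(-91) = -65 - 273/2 = -403/2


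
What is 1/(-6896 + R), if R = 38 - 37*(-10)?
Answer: -1/6488 ≈ -0.00015413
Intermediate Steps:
R = 408 (R = 38 + 370 = 408)
1/(-6896 + R) = 1/(-6896 + 408) = 1/(-6488) = -1/6488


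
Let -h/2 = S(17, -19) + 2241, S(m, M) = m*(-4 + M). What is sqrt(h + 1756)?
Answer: 18*I*sqrt(6) ≈ 44.091*I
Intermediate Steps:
h = -3700 (h = -2*(17*(-4 - 19) + 2241) = -2*(17*(-23) + 2241) = -2*(-391 + 2241) = -2*1850 = -3700)
sqrt(h + 1756) = sqrt(-3700 + 1756) = sqrt(-1944) = 18*I*sqrt(6)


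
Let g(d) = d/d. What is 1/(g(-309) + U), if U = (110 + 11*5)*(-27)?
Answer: -1/4454 ≈ -0.00022452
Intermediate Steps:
g(d) = 1
U = -4455 (U = (110 + 55)*(-27) = 165*(-27) = -4455)
1/(g(-309) + U) = 1/(1 - 4455) = 1/(-4454) = -1/4454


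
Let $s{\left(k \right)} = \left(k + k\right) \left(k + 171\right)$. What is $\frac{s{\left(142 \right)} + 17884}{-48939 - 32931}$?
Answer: $- \frac{17796}{13645} \approx -1.3042$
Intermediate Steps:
$s{\left(k \right)} = 2 k \left(171 + k\right)$
$\frac{s{\left(142 \right)} + 17884}{-48939 - 32931} = \frac{2 \cdot 142 \left(171 + 142\right) + 17884}{-48939 - 32931} = \frac{2 \cdot 142 \cdot 313 + 17884}{-81870} = \left(88892 + 17884\right) \left(- \frac{1}{81870}\right) = 106776 \left(- \frac{1}{81870}\right) = - \frac{17796}{13645}$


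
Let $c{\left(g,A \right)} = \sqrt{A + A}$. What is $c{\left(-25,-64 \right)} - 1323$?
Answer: $-1323 + 8 i \sqrt{2} \approx -1323.0 + 11.314 i$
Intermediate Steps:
$c{\left(g,A \right)} = \sqrt{2} \sqrt{A}$ ($c{\left(g,A \right)} = \sqrt{2 A} = \sqrt{2} \sqrt{A}$)
$c{\left(-25,-64 \right)} - 1323 = \sqrt{2} \sqrt{-64} - 1323 = \sqrt{2} \cdot 8 i - 1323 = 8 i \sqrt{2} - 1323 = -1323 + 8 i \sqrt{2}$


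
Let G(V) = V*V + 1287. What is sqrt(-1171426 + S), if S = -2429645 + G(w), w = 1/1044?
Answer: 11*I*sqrt(32425902263)/1044 ≈ 1897.3*I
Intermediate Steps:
w = 1/1044 ≈ 0.00095785
G(V) = 1287 + V**2 (G(V) = V**2 + 1287 = 1287 + V**2)
S = -2646754805087/1089936 (S = -2429645 + (1287 + (1/1044)**2) = -2429645 + (1287 + 1/1089936) = -2429645 + 1402747633/1089936 = -2646754805087/1089936 ≈ -2.4284e+6)
sqrt(-1171426 + S) = sqrt(-1171426 - 2646754805087/1089936) = sqrt(-3923534173823/1089936) = 11*I*sqrt(32425902263)/1044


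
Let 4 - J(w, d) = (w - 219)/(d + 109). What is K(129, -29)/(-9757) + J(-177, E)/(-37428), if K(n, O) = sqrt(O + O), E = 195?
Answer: -403/2844528 - I*sqrt(58)/9757 ≈ -0.00014168 - 0.00078054*I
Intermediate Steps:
K(n, O) = sqrt(2)*sqrt(O) (K(n, O) = sqrt(2*O) = sqrt(2)*sqrt(O))
J(w, d) = 4 - (-219 + w)/(109 + d) (J(w, d) = 4 - (w - 219)/(d + 109) = 4 - (-219 + w)/(109 + d))
K(129, -29)/(-9757) + J(-177, E)/(-37428) = (sqrt(2)*sqrt(-29))/(-9757) + ((655 - 1*(-177) + 4*195)/(109 + 195))/(-37428) = (sqrt(2)*(I*sqrt(29)))*(-1/9757) + ((655 + 177 + 780)/304)*(-1/37428) = (I*sqrt(58))*(-1/9757) + ((1/304)*1612)*(-1/37428) = -I*sqrt(58)/9757 + (403/76)*(-1/37428) = -I*sqrt(58)/9757 - 403/2844528 = -403/2844528 - I*sqrt(58)/9757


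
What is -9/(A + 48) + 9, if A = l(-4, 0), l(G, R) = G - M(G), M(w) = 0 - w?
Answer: 351/40 ≈ 8.7750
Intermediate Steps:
M(w) = -w
l(G, R) = 2*G (l(G, R) = G - (-1)*G = G + G = 2*G)
A = -8 (A = 2*(-4) = -8)
-9/(A + 48) + 9 = -9/(-8 + 48) + 9 = -9/40 + 9 = 351/40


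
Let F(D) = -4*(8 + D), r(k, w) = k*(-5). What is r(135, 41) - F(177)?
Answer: 65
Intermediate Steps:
r(k, w) = -5*k
F(D) = -32 - 4*D
r(135, 41) - F(177) = -5*135 - (-32 - 4*177) = -675 - (-32 - 708) = -675 - 1*(-740) = -675 + 740 = 65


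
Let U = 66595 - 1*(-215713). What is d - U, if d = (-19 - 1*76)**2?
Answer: -273283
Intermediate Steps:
U = 282308 (U = 66595 + 215713 = 282308)
d = 9025 (d = (-19 - 76)**2 = (-95)**2 = 9025)
d - U = 9025 - 1*282308 = 9025 - 282308 = -273283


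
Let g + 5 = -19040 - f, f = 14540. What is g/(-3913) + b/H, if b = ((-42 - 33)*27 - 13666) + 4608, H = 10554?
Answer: 311088311/41297802 ≈ 7.5328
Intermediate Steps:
b = -11083 (b = (-75*27 - 13666) + 4608 = (-2025 - 13666) + 4608 = -15691 + 4608 = -11083)
g = -33585 (g = -5 + (-19040 - 1*14540) = -5 + (-19040 - 14540) = -5 - 33580 = -33585)
g/(-3913) + b/H = -33585/(-3913) - 11083/10554 = -33585*(-1/3913) - 11083*1/10554 = 33585/3913 - 11083/10554 = 311088311/41297802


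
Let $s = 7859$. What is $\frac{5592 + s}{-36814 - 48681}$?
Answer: $- \frac{13451}{85495} \approx -0.15733$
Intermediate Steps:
$\frac{5592 + s}{-36814 - 48681} = \frac{5592 + 7859}{-36814 - 48681} = \frac{13451}{-85495} = 13451 \left(- \frac{1}{85495}\right) = - \frac{13451}{85495}$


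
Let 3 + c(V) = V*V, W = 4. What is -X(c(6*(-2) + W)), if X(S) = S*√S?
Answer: -61*√61 ≈ -476.43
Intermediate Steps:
c(V) = -3 + V² (c(V) = -3 + V*V = -3 + V²)
X(S) = S^(3/2)
-X(c(6*(-2) + W)) = -(-3 + (6*(-2) + 4)²)^(3/2) = -(-3 + (-12 + 4)²)^(3/2) = -(-3 + (-8)²)^(3/2) = -(-3 + 64)^(3/2) = -61^(3/2) = -61*√61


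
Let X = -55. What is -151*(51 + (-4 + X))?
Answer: 1208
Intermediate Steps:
-151*(51 + (-4 + X)) = -151*(51 + (-4 - 55)) = -151*(51 - 59) = -151*(-8) = 1208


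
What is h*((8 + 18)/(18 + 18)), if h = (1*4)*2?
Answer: 52/9 ≈ 5.7778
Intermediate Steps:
h = 8 (h = 4*2 = 8)
h*((8 + 18)/(18 + 18)) = 8*((8 + 18)/(18 + 18)) = 8*(26/36) = 8*(26*(1/36)) = 8*(13/18) = 52/9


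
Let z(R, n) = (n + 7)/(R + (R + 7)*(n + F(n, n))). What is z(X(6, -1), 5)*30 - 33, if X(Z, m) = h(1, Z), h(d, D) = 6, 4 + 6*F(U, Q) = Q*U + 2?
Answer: -4353/145 ≈ -30.021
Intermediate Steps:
F(U, Q) = -⅓ + Q*U/6 (F(U, Q) = -⅔ + (Q*U + 2)/6 = -⅔ + (2 + Q*U)/6 = -⅔ + (⅓ + Q*U/6) = -⅓ + Q*U/6)
X(Z, m) = 6
z(R, n) = (7 + n)/(R + (7 + R)*(-⅓ + n + n²/6)) (z(R, n) = (n + 7)/(R + (R + 7)*(n + (-⅓ + n*n/6))) = (7 + n)/(R + (7 + R)*(n + (-⅓ + n²/6))) = (7 + n)/(R + (7 + R)*(-⅓ + n + n²/6)))
z(X(6, -1), 5)*30 - 33 = (6*(7 + 5)/(-14 + 4*6 + 7*5² + 42*5 + 6*5² + 6*6*5))*30 - 33 = (6*12/(-14 + 24 + 7*25 + 210 + 6*25 + 180))*30 - 33 = (6*12/(-14 + 24 + 175 + 210 + 150 + 180))*30 - 33 = (6*12/725)*30 - 33 = (6*(1/725)*12)*30 - 33 = (72/725)*30 - 33 = 432/145 - 33 = -4353/145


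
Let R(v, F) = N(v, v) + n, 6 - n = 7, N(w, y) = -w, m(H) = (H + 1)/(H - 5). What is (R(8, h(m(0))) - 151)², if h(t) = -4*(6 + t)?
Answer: 25600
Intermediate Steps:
m(H) = (1 + H)/(-5 + H)
h(t) = -24 - 4*t
n = -1 (n = 6 - 1*7 = 6 - 7 = -1)
R(v, F) = -1 - v (R(v, F) = -v - 1 = -1 - v)
(R(8, h(m(0))) - 151)² = ((-1 - 1*8) - 151)² = ((-1 - 8) - 151)² = (-9 - 151)² = (-160)² = 25600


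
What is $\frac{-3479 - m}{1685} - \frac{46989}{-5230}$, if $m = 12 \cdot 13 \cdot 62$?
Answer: $\frac{2079347}{1762510} \approx 1.1798$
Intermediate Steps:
$m = 9672$ ($m = 12 \cdot 806 = 9672$)
$\frac{-3479 - m}{1685} - \frac{46989}{-5230} = \frac{-3479 - 9672}{1685} - \frac{46989}{-5230} = \left(-3479 - 9672\right) \frac{1}{1685} - - \frac{46989}{5230} = \left(-13151\right) \frac{1}{1685} + \frac{46989}{5230} = - \frac{13151}{1685} + \frac{46989}{5230} = \frac{2079347}{1762510}$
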